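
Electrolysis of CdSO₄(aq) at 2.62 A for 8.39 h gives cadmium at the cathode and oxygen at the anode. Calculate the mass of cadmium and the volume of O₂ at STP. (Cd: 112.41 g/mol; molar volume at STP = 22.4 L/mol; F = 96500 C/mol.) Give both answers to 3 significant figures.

Q = 2.62 × 30204 = 79130 C; n(e⁻) = 79130 / 96500 = 0.8200 mol
Cathode: Cd²⁺ + 2e⁻ → Cd → n(Cd) = 0.8200/2 = 0.4100 mol → 46.1 g
Anode: 2H₂O → O₂ + 4H⁺ + 4e⁻ → n(O₂) = 0.8200/4 = 0.2050 mol → 4.59 L

46.1 g Cd; 4.59 L O₂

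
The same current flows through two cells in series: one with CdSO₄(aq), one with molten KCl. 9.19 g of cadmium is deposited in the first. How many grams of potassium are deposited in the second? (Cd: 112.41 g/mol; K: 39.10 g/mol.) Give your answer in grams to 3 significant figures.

6.39 g

n(Cd) = 9.19 / 112.41 = 0.08175 mol
Cd²⁺ + 2e⁻ → Cd, so n(e⁻) = 2 × 0.08175 = 0.1635 mol
Since the cells are in series, n(e⁻) in the K cell is also 0.1635 mol.
K⁺ + e⁻ → K, so n(K) = 0.1635 mol
m(K) = 0.1635 × 39.10 = 6.39 g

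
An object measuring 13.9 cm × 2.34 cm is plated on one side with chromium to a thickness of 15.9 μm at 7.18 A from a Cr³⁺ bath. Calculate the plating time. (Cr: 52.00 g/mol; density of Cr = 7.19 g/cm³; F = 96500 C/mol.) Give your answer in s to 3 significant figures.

288 s

Plated area = 13.9 × 2.34 = 32.53 cm²
Volume = 32.53 × 15.9×10⁻⁴ cm = 0.05172 cm³
m(Cr) = 0.05172 × 7.19 = 0.3719 g
n(Cr) = 0.3719 / 52.00 = 0.007152 mol; n(e⁻) = 3 × 0.007152 = 0.02146 mol
Q = 0.02146 × 96500 = 2071 C
t = 2071 / 7.18 = 288.4 s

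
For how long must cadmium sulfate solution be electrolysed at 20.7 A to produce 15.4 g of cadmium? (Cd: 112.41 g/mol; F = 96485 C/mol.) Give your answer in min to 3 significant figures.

n(Cd) = 15.4 / 112.41 = 0.1370 mol
Cd²⁺ + 2e⁻ → Cd, so n(e⁻) = 2 × 0.1370 = 0.2740 mol
Q = 0.2740 × 96485 = 26440 C
t = Q / I = 26440 / 20.7 = 1277 s = 21.3 min

21.3 min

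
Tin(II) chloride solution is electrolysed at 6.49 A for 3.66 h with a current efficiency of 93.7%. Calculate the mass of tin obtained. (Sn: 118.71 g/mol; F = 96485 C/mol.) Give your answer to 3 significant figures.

Q = 6.49 × 13176 = 85510 C
n(e⁻) = 85510 / 96485 = 0.8863 mol
Sn²⁺ + 2e⁻ → Sn, so theoretical m(Sn) = 0.4432 × 118.71 = 52.61 g
Actual mass = 93.7% × 52.61 = 49.3 g

49.3 g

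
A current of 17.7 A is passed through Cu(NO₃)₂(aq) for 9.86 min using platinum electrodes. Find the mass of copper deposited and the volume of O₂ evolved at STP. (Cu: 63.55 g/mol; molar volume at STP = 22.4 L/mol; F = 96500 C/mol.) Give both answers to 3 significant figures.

3.45 g Cu; 0.608 L O₂

Q = 17.7 × 591.6 = 10470 C; n(e⁻) = 10470 / 96500 = 0.1085 mol
Cathode: Cu²⁺ + 2e⁻ → Cu → n(Cu) = 0.1085/2 = 0.05425 mol → 3.45 g
Anode: 2H₂O → O₂ + 4H⁺ + 4e⁻ → n(O₂) = 0.1085/4 = 0.02713 mol → 0.608 L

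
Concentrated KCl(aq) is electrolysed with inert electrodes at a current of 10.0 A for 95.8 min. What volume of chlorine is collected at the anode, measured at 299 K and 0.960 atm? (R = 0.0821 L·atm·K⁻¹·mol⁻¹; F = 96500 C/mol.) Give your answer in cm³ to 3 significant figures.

7620 cm³

Q = It = 10.0 × 5748 = 57480 C
n(e⁻) = 57480 / 96500 = 0.5956 mol
2Cl⁻ → Cl₂ + 2e⁻, so n(Cl₂) = 0.5956 / 2 = 0.2978 mol
V = nRT/P = 0.2978 × 0.0821 × 299 / 0.960 = 7.615 L
= 7620 cm³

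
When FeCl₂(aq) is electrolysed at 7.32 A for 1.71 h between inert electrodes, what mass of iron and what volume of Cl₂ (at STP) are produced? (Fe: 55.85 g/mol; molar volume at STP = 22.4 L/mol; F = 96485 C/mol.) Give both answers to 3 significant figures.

13.0 g Fe; 5.23 L Cl₂

Q = 7.32 × 6156 = 45060 C; n(e⁻) = 45060 / 96485 = 0.4670 mol
Cathode: Fe²⁺ + 2e⁻ → Fe → n(Fe) = 0.4670/2 = 0.2335 mol → 13.0 g
Anode: 2Cl⁻ → Cl₂ + 2e⁻ → n(Cl₂) = 0.4670/2 = 0.2335 mol → 5.23 L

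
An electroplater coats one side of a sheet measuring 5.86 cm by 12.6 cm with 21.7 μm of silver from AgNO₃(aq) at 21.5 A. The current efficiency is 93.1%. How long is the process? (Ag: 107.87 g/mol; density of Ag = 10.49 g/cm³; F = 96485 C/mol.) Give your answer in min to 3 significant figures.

1.25 min

Plated area = 5.86 × 12.6 = 73.84 cm²
Volume = 73.84 × 21.7×10⁻⁴ cm = 0.1602 cm³
m(Ag) = 0.1602 × 10.49 = 1.680 g
n(Ag) = 1.680 / 107.87 = 0.01557 mol; n(e⁻) = 0.01557 mol
Q = 0.01557 × 96485 / 0.931 = 1614 C
t = 1614 / 21.5 = 75.07 s = 1.25 min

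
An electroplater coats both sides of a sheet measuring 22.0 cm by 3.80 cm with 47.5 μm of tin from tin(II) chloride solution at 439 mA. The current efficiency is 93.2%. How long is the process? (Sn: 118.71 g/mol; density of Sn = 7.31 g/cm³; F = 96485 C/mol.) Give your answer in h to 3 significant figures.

Plated area = 2 × 22.0 × 3.80 = 167.2 cm²
Volume = 167.2 × 47.5×10⁻⁴ cm = 0.7942 cm³
m(Sn) = 0.7942 × 7.31 = 5.806 g
n(Sn) = 5.806 / 118.71 = 0.04891 mol; n(e⁻) = 2 × 0.04891 = 0.09782 mol
Q = 0.09782 × 96485 / 0.932 = 10130 C
t = 10130 / 0.439 = 23080 s = 6.41 h

6.41 h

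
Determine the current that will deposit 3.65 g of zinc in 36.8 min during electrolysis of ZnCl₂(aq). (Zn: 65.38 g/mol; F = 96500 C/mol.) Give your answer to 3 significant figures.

4.88 A

n(Zn) = 3.65 / 65.38 = 0.05583 mol
Zn²⁺ + 2e⁻ → Zn, so n(e⁻) = 2 × 0.05583 = 0.1117 mol
Q = 0.1117 × 96500 = 10780 C
I = Q / t = 10780 / 2208 s = 4.88 A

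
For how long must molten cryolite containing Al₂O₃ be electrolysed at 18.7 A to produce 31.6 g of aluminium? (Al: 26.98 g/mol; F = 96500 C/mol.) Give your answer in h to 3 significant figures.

5.04 h

n(Al) = 31.6 / 26.98 = 1.171 mol
Al³⁺ + 3e⁻ → Al, so n(e⁻) = 3 × 1.171 = 3.513 mol
Q = 3.513 × 96500 = 3.390×10^5 C
t = Q / I = 3.390×10^5 / 18.7 = 18130 s = 5.04 h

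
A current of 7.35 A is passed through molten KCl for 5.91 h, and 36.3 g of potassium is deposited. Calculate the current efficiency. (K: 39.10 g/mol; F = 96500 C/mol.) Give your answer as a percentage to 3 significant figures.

57.3%

Q = 7.35 × 21276 = 1.564×10^5 C
n(e⁻) = 1.564×10^5 / 96500 = 1.621 mol
K⁺ + e⁻ → K, so theoretical n(K) = 1.621 mol → 63.38 g
Efficiency = 36.3 / 63.38 = 0.5727 = 57.3%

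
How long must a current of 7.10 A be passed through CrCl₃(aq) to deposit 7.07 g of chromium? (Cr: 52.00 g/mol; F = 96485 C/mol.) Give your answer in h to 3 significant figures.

1.54 h

n(Cr) = 7.07 / 52.00 = 0.1360 mol
Cr³⁺ + 3e⁻ → Cr, so n(e⁻) = 3 × 0.1360 = 0.4080 mol
Q = 0.4080 × 96485 = 39370 C
t = Q / I = 39370 / 7.10 = 5545 s = 1.54 h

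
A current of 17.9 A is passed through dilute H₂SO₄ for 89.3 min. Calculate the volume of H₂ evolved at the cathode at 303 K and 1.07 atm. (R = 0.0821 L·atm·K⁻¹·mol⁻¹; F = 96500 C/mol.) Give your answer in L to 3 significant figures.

11.6 L

Charge passed = 17.9 × 5358 = 95910 C
Moles of electrons = 95910 / 96500 = 0.9939 mol
2H⁺ + 2e⁻ → H₂, so n(H₂) = 0.9939 / 2 = 0.4970 mol
V = nRT/P = 0.4970 × 0.0821 × 303 / 1.07 = 11.55 L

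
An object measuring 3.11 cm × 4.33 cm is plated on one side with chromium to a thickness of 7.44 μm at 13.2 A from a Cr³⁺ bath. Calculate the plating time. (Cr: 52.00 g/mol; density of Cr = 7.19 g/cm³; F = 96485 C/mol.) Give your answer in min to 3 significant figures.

0.506 min

Plated area = 3.11 × 4.33 = 13.47 cm²
Volume = 13.47 × 7.44×10⁻⁴ cm = 0.01002 cm³
m(Cr) = 0.01002 × 7.19 = 0.07204 g
n(Cr) = 0.07204 / 52.00 = 0.001385 mol; n(e⁻) = 3 × 0.001385 = 0.004155 mol
Q = 0.004155 × 96485 = 400.9 C
t = 400.9 / 13.2 = 30.37 s = 0.506 min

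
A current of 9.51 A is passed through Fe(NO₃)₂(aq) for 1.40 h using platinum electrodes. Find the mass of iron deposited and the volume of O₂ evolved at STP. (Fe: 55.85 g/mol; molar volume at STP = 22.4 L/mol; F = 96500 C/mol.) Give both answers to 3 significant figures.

Q = 9.51 × 5040 = 47930 C; n(e⁻) = 47930 / 96500 = 0.4967 mol
Cathode: Fe²⁺ + 2e⁻ → Fe → n(Fe) = 0.4967/2 = 0.2484 mol → 13.9 g
Anode: 2H₂O → O₂ + 4H⁺ + 4e⁻ → n(O₂) = 0.4967/4 = 0.1242 mol → 2.78 L

13.9 g Fe; 2.78 L O₂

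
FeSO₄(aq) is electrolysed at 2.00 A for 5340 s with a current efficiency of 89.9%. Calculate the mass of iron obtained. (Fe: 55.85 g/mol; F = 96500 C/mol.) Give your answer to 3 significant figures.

Q = 2.00 × 5340 = 10680 C
n(e⁻) = 10680 / 96500 = 0.1107 mol
Fe²⁺ + 2e⁻ → Fe, so theoretical m(Fe) = 0.05535 × 55.85 = 3.091 g
Actual mass = 89.9% × 3.091 = 2.78 g

2.78 g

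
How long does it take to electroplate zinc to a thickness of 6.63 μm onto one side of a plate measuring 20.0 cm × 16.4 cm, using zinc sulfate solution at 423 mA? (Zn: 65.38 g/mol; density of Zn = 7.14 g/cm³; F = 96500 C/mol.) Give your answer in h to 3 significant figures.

3.01 h

Plated area = 20.0 × 16.4 = 328.0 cm²
Volume = 328.0 × 6.63×10⁻⁴ cm = 0.2175 cm³
m(Zn) = 0.2175 × 7.14 = 1.553 g
n(Zn) = 1.553 / 65.38 = 0.02375 mol; n(e⁻) = 2 × 0.02375 = 0.04750 mol
Q = 0.04750 × 96500 = 4584 C
t = 4584 / 0.423 = 10840 s = 3.01 h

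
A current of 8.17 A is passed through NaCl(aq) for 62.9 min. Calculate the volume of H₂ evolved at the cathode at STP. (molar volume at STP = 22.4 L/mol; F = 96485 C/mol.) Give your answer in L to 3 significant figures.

3.58 L

Q = 8.17 A × 3774 s = 30830 C
n(e⁻) = Q/F = 30830/96485 = 0.3195 mol
2H⁺ + 2e⁻ → H₂, so n(H₂) = 0.3195 / 2 = 0.1598 mol
V = 0.1598 × 22.4 = 3.580 L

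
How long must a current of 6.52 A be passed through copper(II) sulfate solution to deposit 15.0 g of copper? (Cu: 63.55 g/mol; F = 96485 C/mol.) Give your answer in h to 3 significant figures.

n(Cu) = 15.0 / 63.55 = 0.2360 mol
Cu²⁺ + 2e⁻ → Cu, so n(e⁻) = 2 × 0.2360 = 0.4720 mol
Q = 0.4720 × 96485 = 45540 C
t = Q / I = 45540 / 6.52 = 6985 s = 1.94 h

1.94 h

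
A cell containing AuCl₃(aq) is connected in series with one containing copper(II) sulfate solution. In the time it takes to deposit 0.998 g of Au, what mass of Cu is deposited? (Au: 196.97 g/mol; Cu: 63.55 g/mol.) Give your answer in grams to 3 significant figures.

n(Au) = 0.998 / 196.97 = 0.005067 mol
Au³⁺ + 3e⁻ → Au, so n(e⁻) = 3 × 0.005067 = 0.01520 mol
The cells are in series, so the same charge (and hence the same n(e⁻) = 0.01520 mol) passes through both.
Cu²⁺ + 2e⁻ → Cu, so n(Cu) = 0.01520 / 2 = 0.007600 mol
m(Cu) = 0.007600 × 63.55 = 0.483 g

0.483 g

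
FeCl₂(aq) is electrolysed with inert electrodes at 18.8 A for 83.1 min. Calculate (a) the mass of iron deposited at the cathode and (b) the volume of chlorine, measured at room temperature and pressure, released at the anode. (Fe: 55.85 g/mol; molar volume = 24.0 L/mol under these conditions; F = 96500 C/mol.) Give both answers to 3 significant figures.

Q = 18.8 × 4986 = 93740 C; n(e⁻) = 93740 / 96500 = 0.9714 mol
Cathode: Fe²⁺ + 2e⁻ → Fe → n(Fe) = 0.9714/2 = 0.4857 mol → 27.1 g
Anode: 2Cl⁻ → Cl₂ + 2e⁻ → n(Cl₂) = 0.9714/2 = 0.4857 mol → 11.7 L

27.1 g Fe; 11.7 L Cl₂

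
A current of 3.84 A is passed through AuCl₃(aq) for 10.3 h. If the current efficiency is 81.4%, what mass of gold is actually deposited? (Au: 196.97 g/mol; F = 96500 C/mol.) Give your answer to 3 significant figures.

Q = 3.84 × 37080 = 1.424×10^5 C
n(e⁻) = 1.424×10^5 / 96500 = 1.476 mol
Au³⁺ + 3e⁻ → Au, so theoretical m(Au) = 0.4920 × 196.97 = 96.91 g
Actual mass = 81.4% × 96.91 = 78.9 g

78.9 g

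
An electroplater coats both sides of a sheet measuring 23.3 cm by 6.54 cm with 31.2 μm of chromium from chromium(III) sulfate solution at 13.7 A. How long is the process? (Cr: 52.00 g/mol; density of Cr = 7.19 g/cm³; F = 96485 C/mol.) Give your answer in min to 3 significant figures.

Plated area = 2 × 23.3 × 6.54 = 304.8 cm²
Volume = 304.8 × 31.2×10⁻⁴ cm = 0.9510 cm³
m(Cr) = 0.9510 × 7.19 = 6.838 g
n(Cr) = 6.838 / 52.00 = 0.1315 mol; n(e⁻) = 3 × 0.1315 = 0.3945 mol
Q = 0.3945 × 96485 = 38060 C
t = 38060 / 13.7 = 2778 s = 46.3 min

46.3 min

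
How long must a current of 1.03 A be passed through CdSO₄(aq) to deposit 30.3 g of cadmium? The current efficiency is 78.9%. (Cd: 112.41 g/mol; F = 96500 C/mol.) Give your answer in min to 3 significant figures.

n(Cd) = 30.3 / 112.41 = 0.2695 mol
Cd²⁺ + 2e⁻ → Cd, so n(e⁻) = 2 × 0.2695 = 0.5390 mol
Q = 0.5390 × 96500 / 0.789 = 65920 C
t = Q / I = 65920 / 1.03 = 64000 s = 1070 min

1070 min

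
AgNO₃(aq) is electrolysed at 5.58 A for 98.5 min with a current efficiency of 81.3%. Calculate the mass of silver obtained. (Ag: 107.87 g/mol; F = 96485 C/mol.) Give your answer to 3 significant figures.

Q = 5.58 × 5910 = 32980 C
n(e⁻) = 32980 / 96485 = 0.3418 mol
Ag⁺ + e⁻ → Ag, so theoretical m(Ag) = 0.3418 × 107.87 = 36.87 g
Actual mass = 81.3% × 36.87 = 30.0 g

30.0 g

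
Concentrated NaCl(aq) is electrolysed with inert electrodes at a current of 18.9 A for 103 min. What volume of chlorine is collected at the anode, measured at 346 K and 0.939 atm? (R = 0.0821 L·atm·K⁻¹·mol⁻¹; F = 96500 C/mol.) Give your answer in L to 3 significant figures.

Q = 18.9 A × 6180 s = 1.168×10^5 C
Moles of electrons = 1.168×10^5 / 96500 = 1.210 mol
2Cl⁻ → Cl₂ + 2e⁻, so n(Cl₂) = 1.210 / 2 = 0.6050 mol
V = nRT/P = 0.6050 × 0.0821 × 346 / 0.939 = 18.30 L

18.3 L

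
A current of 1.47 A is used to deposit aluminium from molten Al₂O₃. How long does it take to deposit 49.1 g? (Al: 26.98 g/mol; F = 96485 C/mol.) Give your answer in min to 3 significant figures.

n(Al) = 49.1 / 26.98 = 1.820 mol
Al³⁺ + 3e⁻ → Al, so n(e⁻) = 3 × 1.820 = 5.460 mol
Q = 5.460 × 96485 = 5.268×10^5 C
t = Q / I = 5.268×10^5 / 1.47 = 3.584×10^5 s = 5970 min

5970 min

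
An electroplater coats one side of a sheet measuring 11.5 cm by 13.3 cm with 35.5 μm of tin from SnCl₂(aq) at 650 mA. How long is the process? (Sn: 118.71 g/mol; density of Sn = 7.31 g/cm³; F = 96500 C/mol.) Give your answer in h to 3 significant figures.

Plated area = 11.5 × 13.3 = 153.0 cm²
Volume = 153.0 × 35.5×10⁻⁴ cm = 0.5432 cm³
m(Sn) = 0.5432 × 7.31 = 3.971 g
n(Sn) = 3.971 / 118.71 = 0.03345 mol; n(e⁻) = 2 × 0.03345 = 0.06690 mol
Q = 0.06690 × 96500 = 6456 C
t = 6456 / 0.650 = 9932 s = 2.76 h

2.76 h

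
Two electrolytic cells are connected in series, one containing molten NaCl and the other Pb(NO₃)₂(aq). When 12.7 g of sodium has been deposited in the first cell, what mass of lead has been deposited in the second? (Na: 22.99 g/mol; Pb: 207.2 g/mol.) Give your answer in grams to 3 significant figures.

n(Na) = 12.7 / 22.99 = 0.5524 mol
Na⁺ + e⁻ → Na, so n(e⁻) = 0.5524 mol
In series, the same 0.5524 mol of electrons flows through the second cell.
Pb²⁺ + 2e⁻ → Pb, so n(Pb) = 0.5524 / 2 = 0.2762 mol
m(Pb) = 0.2762 × 207.2 = 57.2 g

57.2 g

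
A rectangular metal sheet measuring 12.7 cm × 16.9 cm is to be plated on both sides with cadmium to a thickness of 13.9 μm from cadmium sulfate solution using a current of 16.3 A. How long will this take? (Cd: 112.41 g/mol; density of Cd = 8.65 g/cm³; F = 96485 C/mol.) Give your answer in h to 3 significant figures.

0.151 h

Plated area = 2 × 12.7 × 16.9 = 429.3 cm²
Volume = 429.3 × 13.9×10⁻⁴ cm = 0.5967 cm³
m(Cd) = 0.5967 × 8.65 = 5.161 g
n(Cd) = 5.161 / 112.41 = 0.04591 mol; n(e⁻) = 2 × 0.04591 = 0.09182 mol
Q = 0.09182 × 96485 = 8859 C
t = 8859 / 16.3 = 543.5 s = 0.151 h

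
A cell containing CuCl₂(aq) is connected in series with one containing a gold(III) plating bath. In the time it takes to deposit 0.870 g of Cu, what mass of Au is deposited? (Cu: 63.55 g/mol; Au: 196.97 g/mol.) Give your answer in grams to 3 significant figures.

1.80 g

n(Cu) = 0.870 / 63.55 = 0.01369 mol
Cu²⁺ + 2e⁻ → Cu, so n(e⁻) = 2 × 0.01369 = 0.02738 mol
Same current for the same time ⇒ same n(e⁻) = 0.02738 mol in both cells.
Au³⁺ + 3e⁻ → Au, so n(Au) = 0.02738 / 3 = 0.009127 mol
m(Au) = 0.009127 × 196.97 = 1.80 g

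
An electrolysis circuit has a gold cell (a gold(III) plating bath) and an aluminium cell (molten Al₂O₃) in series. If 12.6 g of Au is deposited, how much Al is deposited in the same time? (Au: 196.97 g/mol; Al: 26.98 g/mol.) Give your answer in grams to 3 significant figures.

n(Au) = 12.6 / 196.97 = 0.06397 mol
Au³⁺ + 3e⁻ → Au, so n(e⁻) = 3 × 0.06397 = 0.1919 mol
Same current for the same time ⇒ same n(e⁻) = 0.1919 mol in both cells.
Al³⁺ + 3e⁻ → Al, so n(Al) = 0.1919 / 3 = 0.06397 mol
m(Al) = 0.06397 × 26.98 = 1.73 g

1.73 g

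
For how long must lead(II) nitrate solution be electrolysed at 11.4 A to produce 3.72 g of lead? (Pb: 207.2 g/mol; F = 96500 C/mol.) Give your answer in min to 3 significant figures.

5.07 min

n(Pb) = 3.72 / 207.2 = 0.01795 mol
Pb²⁺ + 2e⁻ → Pb, so n(e⁻) = 2 × 0.01795 = 0.03590 mol
Q = 0.03590 × 96500 = 3464 C
t = Q / I = 3464 / 11.4 = 303.9 s = 5.07 min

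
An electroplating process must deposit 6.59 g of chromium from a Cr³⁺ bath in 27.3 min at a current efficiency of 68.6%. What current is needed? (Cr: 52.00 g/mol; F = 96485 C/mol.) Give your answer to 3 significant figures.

n(Cr) = 6.59 / 52.00 = 0.1267 mol
Cr³⁺ + 3e⁻ → Cr, so n(e⁻) = 3 × 0.1267 = 0.3801 mol
Q = 0.3801 × 96485 / 0.686 = 53460 C
I = Q / t = 53460 / 1638 s = 32.6 A

32.6 A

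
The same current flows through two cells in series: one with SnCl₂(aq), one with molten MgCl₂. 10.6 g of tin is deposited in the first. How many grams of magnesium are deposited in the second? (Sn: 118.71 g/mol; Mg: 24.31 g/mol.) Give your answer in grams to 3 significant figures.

2.17 g

n(Sn) = 10.6 / 118.71 = 0.08929 mol
Sn²⁺ + 2e⁻ → Sn, so n(e⁻) = 2 × 0.08929 = 0.1786 mol
Same current for the same time ⇒ same n(e⁻) = 0.1786 mol in both cells.
Mg²⁺ + 2e⁻ → Mg, so n(Mg) = 0.1786 / 2 = 0.08930 mol
m(Mg) = 0.08930 × 24.31 = 2.17 g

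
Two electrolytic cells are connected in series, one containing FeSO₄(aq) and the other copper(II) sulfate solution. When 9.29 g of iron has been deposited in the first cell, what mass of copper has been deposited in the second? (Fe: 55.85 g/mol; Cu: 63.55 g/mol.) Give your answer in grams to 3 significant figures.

n(Fe) = 9.29 / 55.85 = 0.1663 mol
Fe²⁺ + 2e⁻ → Fe, so n(e⁻) = 2 × 0.1663 = 0.3326 mol
Same current for the same time ⇒ same n(e⁻) = 0.3326 mol in both cells.
Cu²⁺ + 2e⁻ → Cu, so n(Cu) = 0.3326 / 2 = 0.1663 mol
m(Cu) = 0.1663 × 63.55 = 10.6 g

10.6 g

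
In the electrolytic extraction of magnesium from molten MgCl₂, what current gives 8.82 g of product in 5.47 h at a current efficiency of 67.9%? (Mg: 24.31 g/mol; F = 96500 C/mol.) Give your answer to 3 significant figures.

5.24 A

n(Mg) = 8.82 / 24.31 = 0.3628 mol
Mg²⁺ + 2e⁻ → Mg, so n(e⁻) = 2 × 0.3628 = 0.7256 mol
Q = 0.7256 × 96500 / 0.679 = 1.031×10^5 C
I = Q / t = 1.031×10^5 / 19692 s = 5.24 A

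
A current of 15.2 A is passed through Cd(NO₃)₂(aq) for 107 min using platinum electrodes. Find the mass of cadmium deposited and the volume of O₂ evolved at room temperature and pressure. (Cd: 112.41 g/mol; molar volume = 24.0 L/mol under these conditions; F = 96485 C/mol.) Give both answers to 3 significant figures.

Q = 15.2 × 6420 = 97580 C; n(e⁻) = 97580 / 96485 = 1.011 mol
Cathode: Cd²⁺ + 2e⁻ → Cd → n(Cd) = 1.011/2 = 0.5055 mol → 56.8 g
Anode: 2H₂O → O₂ + 4H⁺ + 4e⁻ → n(O₂) = 1.011/4 = 0.2528 mol → 6.07 L

56.8 g Cd; 6.07 L O₂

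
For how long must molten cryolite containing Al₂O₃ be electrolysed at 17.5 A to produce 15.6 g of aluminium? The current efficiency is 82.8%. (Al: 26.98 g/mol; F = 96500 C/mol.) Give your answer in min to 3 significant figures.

193 min

n(Al) = 15.6 / 26.98 = 0.5782 mol
Al³⁺ + 3e⁻ → Al, so n(e⁻) = 3 × 0.5782 = 1.735 mol
Q = 1.735 × 96500 / 0.828 = 2.022×10^5 C
t = Q / I = 2.022×10^5 / 17.5 = 11550 s = 193 min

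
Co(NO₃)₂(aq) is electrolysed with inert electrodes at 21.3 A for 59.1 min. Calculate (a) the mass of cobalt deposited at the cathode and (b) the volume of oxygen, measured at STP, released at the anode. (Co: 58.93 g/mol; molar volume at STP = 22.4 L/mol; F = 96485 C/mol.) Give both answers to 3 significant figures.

23.1 g Co; 4.38 L O₂

Q = 21.3 × 3546 = 75530 C; n(e⁻) = 75530 / 96485 = 0.7828 mol
Cathode: Co²⁺ + 2e⁻ → Co → n(Co) = 0.7828/2 = 0.3914 mol → 23.1 g
Anode: 2H₂O → O₂ + 4H⁺ + 4e⁻ → n(O₂) = 0.7828/4 = 0.1957 mol → 4.38 L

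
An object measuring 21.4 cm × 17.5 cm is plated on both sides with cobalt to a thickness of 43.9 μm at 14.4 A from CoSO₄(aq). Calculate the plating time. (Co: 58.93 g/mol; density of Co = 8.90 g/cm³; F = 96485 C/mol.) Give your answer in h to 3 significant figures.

Plated area = 2 × 21.4 × 17.5 = 749.0 cm²
Volume = 749.0 × 43.9×10⁻⁴ cm = 3.288 cm³
m(Co) = 3.288 × 8.90 = 29.26 g
n(Co) = 29.26 / 58.93 = 0.4965 mol; n(e⁻) = 2 × 0.4965 = 0.9930 mol
Q = 0.9930 × 96485 = 95810 C
t = 95810 / 14.4 = 6653 s = 1.85 h

1.85 h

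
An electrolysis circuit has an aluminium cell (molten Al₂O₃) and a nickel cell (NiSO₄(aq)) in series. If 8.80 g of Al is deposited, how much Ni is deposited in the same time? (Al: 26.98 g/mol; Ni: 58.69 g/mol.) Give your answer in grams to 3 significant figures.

28.7 g

n(Al) = 8.80 / 26.98 = 0.3262 mol
Al³⁺ + 3e⁻ → Al, so n(e⁻) = 3 × 0.3262 = 0.9786 mol
In series, the same 0.9786 mol of electrons flows through the second cell.
Ni²⁺ + 2e⁻ → Ni, so n(Ni) = 0.9786 / 2 = 0.4893 mol
m(Ni) = 0.4893 × 58.69 = 28.7 g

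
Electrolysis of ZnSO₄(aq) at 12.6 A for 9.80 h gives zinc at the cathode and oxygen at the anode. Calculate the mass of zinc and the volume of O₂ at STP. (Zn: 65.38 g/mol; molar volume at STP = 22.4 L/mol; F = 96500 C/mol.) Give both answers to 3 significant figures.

Q = 12.6 × 35280 = 4.445×10^5 C; n(e⁻) = 4.445×10^5 / 96500 = 4.606 mol
Cathode: Zn²⁺ + 2e⁻ → Zn → n(Zn) = 4.606/2 = 2.303 mol → 151 g
Anode: 2H₂O → O₂ + 4H⁺ + 4e⁻ → n(O₂) = 4.606/4 = 1.152 mol → 25.8 L

151 g Zn; 25.8 L O₂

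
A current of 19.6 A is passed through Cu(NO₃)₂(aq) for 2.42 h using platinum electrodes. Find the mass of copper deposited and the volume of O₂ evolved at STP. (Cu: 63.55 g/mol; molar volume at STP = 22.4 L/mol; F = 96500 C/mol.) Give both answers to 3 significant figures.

Q = 19.6 × 8712 = 1.708×10^5 C; n(e⁻) = 1.708×10^5 / 96500 = 1.770 mol
Cathode: Cu²⁺ + 2e⁻ → Cu → n(Cu) = 1.770/2 = 0.8850 mol → 56.2 g
Anode: 2H₂O → O₂ + 4H⁺ + 4e⁻ → n(O₂) = 1.770/4 = 0.4425 mol → 9.91 L

56.2 g Cu; 9.91 L O₂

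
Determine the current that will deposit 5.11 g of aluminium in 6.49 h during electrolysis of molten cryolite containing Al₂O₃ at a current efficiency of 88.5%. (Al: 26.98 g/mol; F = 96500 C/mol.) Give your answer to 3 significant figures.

2.65 A

n(Al) = 5.11 / 26.98 = 0.1894 mol
Al³⁺ + 3e⁻ → Al, so n(e⁻) = 3 × 0.1894 = 0.5682 mol
Q = 0.5682 × 96500 / 0.885 = 61960 C
I = Q / t = 61960 / 23364 s = 2.65 A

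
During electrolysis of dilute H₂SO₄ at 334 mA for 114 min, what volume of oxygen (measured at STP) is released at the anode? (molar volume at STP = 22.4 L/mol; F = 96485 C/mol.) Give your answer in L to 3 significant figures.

0.133 L

Q = 0.334 A × 6840 s = 2285 C
n(e⁻) = 2285 / 96485 = 0.02368 mol
2H₂O → O₂ + 4H⁺ + 4e⁻, so n(O₂) = 0.02368 / 4 = 0.005920 mol
V = 0.005920 × 22.4 = 0.1326 L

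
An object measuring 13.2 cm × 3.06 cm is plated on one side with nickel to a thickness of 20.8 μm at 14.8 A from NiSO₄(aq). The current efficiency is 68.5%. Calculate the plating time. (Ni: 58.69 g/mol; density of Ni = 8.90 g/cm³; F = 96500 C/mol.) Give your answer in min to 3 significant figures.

Plated area = 13.2 × 3.06 = 40.39 cm²
Volume = 40.39 × 20.8×10⁻⁴ cm = 0.08401 cm³
m(Ni) = 0.08401 × 8.90 = 0.7477 g
n(Ni) = 0.7477 / 58.69 = 0.01274 mol; n(e⁻) = 2 × 0.01274 = 0.02548 mol
Q = 0.02548 × 96500 / 0.685 = 3590 C
t = 3590 / 14.8 = 242.6 s = 4.04 min

4.04 min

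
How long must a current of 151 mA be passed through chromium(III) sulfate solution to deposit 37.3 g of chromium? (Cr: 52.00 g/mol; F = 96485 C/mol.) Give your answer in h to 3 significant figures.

n(Cr) = 37.3 / 52.00 = 0.7173 mol
Cr³⁺ + 3e⁻ → Cr, so n(e⁻) = 3 × 0.7173 = 2.152 mol
Q = 2.152 × 96485 = 2.076×10^5 C
t = Q / I = 2.076×10^5 / 0.151 = 1.375×10^6 s = 382 h

382 h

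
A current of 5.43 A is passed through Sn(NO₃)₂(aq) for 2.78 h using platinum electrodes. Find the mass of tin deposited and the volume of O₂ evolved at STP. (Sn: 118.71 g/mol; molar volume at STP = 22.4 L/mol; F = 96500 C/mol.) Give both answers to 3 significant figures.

33.4 g Sn; 3.15 L O₂

Q = 5.43 × 10008 = 54340 C; n(e⁻) = 54340 / 96500 = 0.5631 mol
Cathode: Sn²⁺ + 2e⁻ → Sn → n(Sn) = 0.5631/2 = 0.2816 mol → 33.4 g
Anode: 2H₂O → O₂ + 4H⁺ + 4e⁻ → n(O₂) = 0.5631/4 = 0.1408 mol → 3.15 L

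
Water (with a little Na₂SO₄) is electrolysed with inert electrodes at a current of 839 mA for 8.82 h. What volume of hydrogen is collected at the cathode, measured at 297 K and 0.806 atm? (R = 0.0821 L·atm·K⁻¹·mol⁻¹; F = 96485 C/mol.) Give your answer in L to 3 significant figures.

Charge passed = 0.839 × 31752 = 26640 C
Moles of electrons = 26640 / 96485 = 0.2761 mol
2H⁺ + 2e⁻ → H₂, so n(H₂) = 0.2761 / 2 = 0.1381 mol
V = nRT/P = 0.1381 × 0.0821 × 297 / 0.806 = 4.178 L

4.18 L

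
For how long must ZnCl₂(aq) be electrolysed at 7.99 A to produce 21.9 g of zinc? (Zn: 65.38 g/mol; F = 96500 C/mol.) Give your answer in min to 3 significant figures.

135 min

n(Zn) = 21.9 / 65.38 = 0.3350 mol
Zn²⁺ + 2e⁻ → Zn, so n(e⁻) = 2 × 0.3350 = 0.6700 mol
Q = 0.6700 × 96500 = 64660 C
t = Q / I = 64660 / 7.99 = 8093 s = 135 min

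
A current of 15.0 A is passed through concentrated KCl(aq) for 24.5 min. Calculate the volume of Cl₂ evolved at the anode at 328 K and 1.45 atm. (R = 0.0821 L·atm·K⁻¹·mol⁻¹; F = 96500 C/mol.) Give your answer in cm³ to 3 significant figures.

Q = It = 15.0 × 1470 = 22050 C
n(e⁻) = Q/F = 22050/96500 = 0.2285 mol
2Cl⁻ → Cl₂ + 2e⁻, so n(Cl₂) = 0.2285 / 2 = 0.1143 mol
V = nRT/P = 0.1143 × 0.0821 × 328 / 1.45 = 2.123 L
= 2120 cm³

2120 cm³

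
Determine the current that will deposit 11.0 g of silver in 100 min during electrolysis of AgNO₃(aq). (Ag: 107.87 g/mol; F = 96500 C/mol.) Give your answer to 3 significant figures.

1.64 A

n(Ag) = 11.0 / 107.87 = 0.1020 mol
Ag⁺ + e⁻ → Ag, so n(e⁻) = 0.1020 mol
Q = 0.1020 × 96500 = 9843 C
I = Q / t = 9843 / 6000 s = 1.64 A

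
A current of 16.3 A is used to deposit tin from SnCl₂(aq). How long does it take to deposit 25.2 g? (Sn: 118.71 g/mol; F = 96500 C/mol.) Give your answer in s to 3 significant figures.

n(Sn) = 25.2 / 118.71 = 0.2123 mol
Sn²⁺ + 2e⁻ → Sn, so n(e⁻) = 2 × 0.2123 = 0.4246 mol
Q = 0.4246 × 96500 = 40970 C
t = Q / I = 40970 / 16.3 = 2513 s

2510 s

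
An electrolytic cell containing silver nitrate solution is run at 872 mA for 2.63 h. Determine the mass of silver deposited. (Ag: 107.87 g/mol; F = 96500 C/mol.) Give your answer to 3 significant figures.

9.23 g

Q = 0.872 A × 9468 s = 8256 C
n(e⁻) = Q/F = 8256/96500 = 0.08555 mol
Ag⁺ + e⁻ → Ag, so n(Ag) = 0.08555 mol
m = 0.08555 × 107.87 = 9.23 g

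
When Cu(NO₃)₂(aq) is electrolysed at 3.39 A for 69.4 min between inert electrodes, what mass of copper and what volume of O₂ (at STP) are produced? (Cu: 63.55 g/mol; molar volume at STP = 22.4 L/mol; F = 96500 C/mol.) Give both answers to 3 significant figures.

4.65 g Cu; 0.819 L O₂

Q = 3.39 × 4164 = 14120 C; n(e⁻) = 14120 / 96500 = 0.1463 mol
Cathode: Cu²⁺ + 2e⁻ → Cu → n(Cu) = 0.1463/2 = 0.07315 mol → 4.65 g
Anode: 2H₂O → O₂ + 4H⁺ + 4e⁻ → n(O₂) = 0.1463/4 = 0.03658 mol → 0.819 L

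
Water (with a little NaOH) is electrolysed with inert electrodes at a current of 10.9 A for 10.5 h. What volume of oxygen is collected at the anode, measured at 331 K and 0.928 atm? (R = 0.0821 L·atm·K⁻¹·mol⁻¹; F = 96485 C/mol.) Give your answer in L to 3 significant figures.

31.3 L

Q = It = 10.9 × 37800 = 4.120×10^5 C
n(e⁻) = 4.120×10^5 / 96485 = 4.270 mol
2H₂O → O₂ + 4H⁺ + 4e⁻, so n(O₂) = 4.270 / 4 = 1.068 mol
V = nRT/P = 1.068 × 0.0821 × 331 / 0.928 = 31.27 L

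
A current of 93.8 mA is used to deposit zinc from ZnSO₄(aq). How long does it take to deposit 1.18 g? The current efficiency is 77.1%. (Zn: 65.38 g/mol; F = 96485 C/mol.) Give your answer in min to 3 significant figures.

n(Zn) = 1.18 / 65.38 = 0.01805 mol
Zn²⁺ + 2e⁻ → Zn, so n(e⁻) = 2 × 0.01805 = 0.03610 mol
Q = 0.03610 × 96485 / 0.771 = 4518 C
t = Q / I = 4518 / 0.0938 = 48170 s = 803 min

803 min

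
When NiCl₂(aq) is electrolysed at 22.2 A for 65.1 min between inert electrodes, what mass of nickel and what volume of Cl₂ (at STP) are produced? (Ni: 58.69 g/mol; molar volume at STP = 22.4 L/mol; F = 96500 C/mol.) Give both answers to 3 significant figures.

26.4 g Ni; 10.1 L Cl₂

Q = 22.2 × 3906 = 86710 C; n(e⁻) = 86710 / 96500 = 0.8985 mol
Cathode: Ni²⁺ + 2e⁻ → Ni → n(Ni) = 0.8985/2 = 0.4493 mol → 26.4 g
Anode: 2Cl⁻ → Cl₂ + 2e⁻ → n(Cl₂) = 0.8985/2 = 0.4493 mol → 10.1 L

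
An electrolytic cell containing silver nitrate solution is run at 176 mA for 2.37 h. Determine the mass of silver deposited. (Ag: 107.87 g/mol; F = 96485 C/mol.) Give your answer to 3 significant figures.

1.68 g

Q = 0.176 A × 8532 s = 1502 C
Moles of electrons = 1502 / 96485 = 0.01557 mol
Ag⁺ + e⁻ → Ag, so n(Ag) = 0.01557 mol
m = 0.01557 × 107.87 = 1.68 g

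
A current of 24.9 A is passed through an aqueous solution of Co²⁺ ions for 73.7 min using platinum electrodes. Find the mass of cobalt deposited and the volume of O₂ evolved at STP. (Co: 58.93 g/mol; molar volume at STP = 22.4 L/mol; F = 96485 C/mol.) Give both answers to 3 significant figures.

Q = 24.9 × 4422 = 1.101×10^5 C; n(e⁻) = 1.101×10^5 / 96485 = 1.141 mol
Cathode: Co²⁺ + 2e⁻ → Co → n(Co) = 1.141/2 = 0.5705 mol → 33.6 g
Anode: 2H₂O → O₂ + 4H⁺ + 4e⁻ → n(O₂) = 1.141/4 = 0.2853 mol → 6.39 L

33.6 g Co; 6.39 L O₂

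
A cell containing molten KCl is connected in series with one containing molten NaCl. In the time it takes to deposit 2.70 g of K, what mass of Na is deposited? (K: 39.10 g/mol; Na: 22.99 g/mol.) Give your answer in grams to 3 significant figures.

1.59 g

n(K) = 2.70 / 39.10 = 0.06905 mol
K⁺ + e⁻ → K, so n(e⁻) = 0.06905 mol
Since the cells are in series, n(e⁻) in the Na cell is also 0.06905 mol.
Na⁺ + e⁻ → Na, so n(Na) = 0.06905 mol
m(Na) = 0.06905 × 22.99 = 1.59 g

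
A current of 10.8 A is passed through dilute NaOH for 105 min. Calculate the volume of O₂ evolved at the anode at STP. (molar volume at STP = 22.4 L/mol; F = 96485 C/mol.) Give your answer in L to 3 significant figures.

3.95 L

Q = 10.8 A × 6300 s = 68040 C
n(e⁻) = Q/F = 68040/96485 = 0.7052 mol
2H₂O → O₂ + 4H⁺ + 4e⁻, so n(O₂) = 0.7052 / 4 = 0.1763 mol
V = 0.1763 × 22.4 = 3.949 L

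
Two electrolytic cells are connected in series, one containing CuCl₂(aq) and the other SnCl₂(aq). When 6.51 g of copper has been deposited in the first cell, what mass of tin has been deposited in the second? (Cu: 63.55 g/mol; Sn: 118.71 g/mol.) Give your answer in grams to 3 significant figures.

12.2 g

n(Cu) = 6.51 / 63.55 = 0.1024 mol
Cu²⁺ + 2e⁻ → Cu, so n(e⁻) = 2 × 0.1024 = 0.2048 mol
The cells are in series, so the same charge (and hence the same n(e⁻) = 0.2048 mol) passes through both.
Sn²⁺ + 2e⁻ → Sn, so n(Sn) = 0.2048 / 2 = 0.1024 mol
m(Sn) = 0.1024 × 118.71 = 12.2 g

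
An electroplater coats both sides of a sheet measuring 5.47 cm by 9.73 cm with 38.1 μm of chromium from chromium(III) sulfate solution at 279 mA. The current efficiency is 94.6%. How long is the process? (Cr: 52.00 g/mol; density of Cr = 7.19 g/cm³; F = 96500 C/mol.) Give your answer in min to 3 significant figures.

Plated area = 2 × 5.47 × 9.73 = 106.4 cm²
Volume = 106.4 × 38.1×10⁻⁴ cm = 0.4054 cm³
m(Cr) = 0.4054 × 7.19 = 2.915 g
n(Cr) = 2.915 / 52.00 = 0.05606 mol; n(e⁻) = 3 × 0.05606 = 0.1682 mol
Q = 0.1682 × 96500 / 0.946 = 17160 C
t = 17160 / 0.279 = 61510 s = 1030 min

1030 min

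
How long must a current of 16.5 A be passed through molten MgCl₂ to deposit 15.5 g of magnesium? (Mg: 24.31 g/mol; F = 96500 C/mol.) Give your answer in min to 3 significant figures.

124 min

n(Mg) = 15.5 / 24.31 = 0.6376 mol
Mg²⁺ + 2e⁻ → Mg, so n(e⁻) = 2 × 0.6376 = 1.275 mol
Q = 1.275 × 96500 = 1.230×10^5 C
t = Q / I = 1.230×10^5 / 16.5 = 7455 s = 124 min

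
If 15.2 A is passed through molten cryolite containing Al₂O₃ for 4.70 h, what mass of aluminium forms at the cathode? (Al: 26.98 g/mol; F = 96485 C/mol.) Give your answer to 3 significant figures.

24.0 g

Q = It = 15.2 × 16920 = 2.572×10^5 C
Moles of electrons = 2.572×10^5 / 96485 = 2.666 mol
Al³⁺ + 3e⁻ → Al, so n(Al) = 2.666 / 3 = 0.8887 mol
m = 0.8887 × 26.98 = 24.0 g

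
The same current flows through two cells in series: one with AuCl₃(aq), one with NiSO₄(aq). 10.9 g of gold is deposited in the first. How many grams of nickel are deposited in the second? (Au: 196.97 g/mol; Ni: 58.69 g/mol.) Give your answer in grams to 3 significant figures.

n(Au) = 10.9 / 196.97 = 0.05534 mol
Au³⁺ + 3e⁻ → Au, so n(e⁻) = 3 × 0.05534 = 0.1660 mol
Since the cells are in series, n(e⁻) in the Ni cell is also 0.1660 mol.
Ni²⁺ + 2e⁻ → Ni, so n(Ni) = 0.1660 / 2 = 0.08300 mol
m(Ni) = 0.08300 × 58.69 = 4.87 g

4.87 g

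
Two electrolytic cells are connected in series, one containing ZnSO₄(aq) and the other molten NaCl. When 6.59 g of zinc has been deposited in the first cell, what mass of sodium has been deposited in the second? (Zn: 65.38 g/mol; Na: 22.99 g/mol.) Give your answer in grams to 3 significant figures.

n(Zn) = 6.59 / 65.38 = 0.1008 mol
Zn²⁺ + 2e⁻ → Zn, so n(e⁻) = 2 × 0.1008 = 0.2016 mol
Same current for the same time ⇒ same n(e⁻) = 0.2016 mol in both cells.
Na⁺ + e⁻ → Na, so n(Na) = 0.2016 mol
m(Na) = 0.2016 × 22.99 = 4.63 g

4.63 g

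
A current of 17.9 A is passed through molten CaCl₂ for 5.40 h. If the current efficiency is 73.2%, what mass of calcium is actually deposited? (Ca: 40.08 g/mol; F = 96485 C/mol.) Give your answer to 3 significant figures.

Q = 17.9 × 19440 = 3.480×10^5 C
n(e⁻) = 3.480×10^5 / 96485 = 3.607 mol
Ca²⁺ + 2e⁻ → Ca, so theoretical m(Ca) = 1.804 × 40.08 = 72.30 g
Actual mass = 73.2% × 72.30 = 52.9 g

52.9 g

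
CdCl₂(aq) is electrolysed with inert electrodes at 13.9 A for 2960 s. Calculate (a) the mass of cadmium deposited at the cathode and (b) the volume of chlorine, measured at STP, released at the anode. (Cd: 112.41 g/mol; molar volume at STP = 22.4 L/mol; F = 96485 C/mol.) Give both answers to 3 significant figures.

24.0 g Cd; 4.78 L Cl₂

Q = 13.9 × 2960 = 41140 C; n(e⁻) = 41140 / 96485 = 0.4264 mol
Cathode: Cd²⁺ + 2e⁻ → Cd → n(Cd) = 0.4264/2 = 0.2132 mol → 24.0 g
Anode: 2Cl⁻ → Cl₂ + 2e⁻ → n(Cl₂) = 0.4264/2 = 0.2132 mol → 4.78 L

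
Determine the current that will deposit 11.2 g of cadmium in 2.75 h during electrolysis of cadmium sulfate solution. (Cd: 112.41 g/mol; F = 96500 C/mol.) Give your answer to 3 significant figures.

n(Cd) = 11.2 / 112.41 = 0.09964 mol
Cd²⁺ + 2e⁻ → Cd, so n(e⁻) = 2 × 0.09964 = 0.1993 mol
Q = 0.1993 × 96500 = 19230 C
I = Q / t = 19230 / 9900 s = 1.94 A

1.94 A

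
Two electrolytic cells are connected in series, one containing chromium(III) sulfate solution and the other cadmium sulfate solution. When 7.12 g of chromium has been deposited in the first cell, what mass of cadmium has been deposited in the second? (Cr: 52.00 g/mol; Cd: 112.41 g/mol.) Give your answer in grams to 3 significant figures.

n(Cr) = 7.12 / 52.00 = 0.1369 mol
Cr³⁺ + 3e⁻ → Cr, so n(e⁻) = 3 × 0.1369 = 0.4107 mol
Since the cells are in series, n(e⁻) in the Cd cell is also 0.4107 mol.
Cd²⁺ + 2e⁻ → Cd, so n(Cd) = 0.4107 / 2 = 0.2054 mol
m(Cd) = 0.2054 × 112.41 = 23.1 g

23.1 g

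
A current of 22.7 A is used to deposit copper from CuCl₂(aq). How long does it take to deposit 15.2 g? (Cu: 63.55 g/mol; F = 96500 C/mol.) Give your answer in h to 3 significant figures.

n(Cu) = 15.2 / 63.55 = 0.2392 mol
Cu²⁺ + 2e⁻ → Cu, so n(e⁻) = 2 × 0.2392 = 0.4784 mol
Q = 0.4784 × 96500 = 46170 C
t = Q / I = 46170 / 22.7 = 2034 s = 0.565 h

0.565 h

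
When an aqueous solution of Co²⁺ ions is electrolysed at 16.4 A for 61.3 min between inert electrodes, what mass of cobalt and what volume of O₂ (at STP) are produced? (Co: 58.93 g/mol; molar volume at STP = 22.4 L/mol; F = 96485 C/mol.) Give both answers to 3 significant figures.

18.4 g Co; 3.50 L O₂

Q = 16.4 × 3678 = 60320 C; n(e⁻) = 60320 / 96485 = 0.6252 mol
Cathode: Co²⁺ + 2e⁻ → Co → n(Co) = 0.6252/2 = 0.3126 mol → 18.4 g
Anode: 2H₂O → O₂ + 4H⁺ + 4e⁻ → n(O₂) = 0.6252/4 = 0.1563 mol → 3.50 L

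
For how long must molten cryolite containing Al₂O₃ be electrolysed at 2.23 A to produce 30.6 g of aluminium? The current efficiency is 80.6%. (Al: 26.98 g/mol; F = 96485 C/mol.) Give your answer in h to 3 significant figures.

n(Al) = 30.6 / 26.98 = 1.134 mol
Al³⁺ + 3e⁻ → Al, so n(e⁻) = 3 × 1.134 = 3.402 mol
Q = 3.402 × 96485 / 0.806 = 4.072×10^5 C
t = Q / I = 4.072×10^5 / 2.23 = 1.826×10^5 s = 50.7 h

50.7 h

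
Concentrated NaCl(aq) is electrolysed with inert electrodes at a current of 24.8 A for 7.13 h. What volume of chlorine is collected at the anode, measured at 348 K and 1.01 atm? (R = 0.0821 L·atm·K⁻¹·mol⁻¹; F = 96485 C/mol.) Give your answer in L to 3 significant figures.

Q = 24.8 A × 25668 s = 6.366×10^5 C
Moles of electrons = 6.366×10^5 / 96485 = 6.598 mol
2Cl⁻ → Cl₂ + 2e⁻, so n(Cl₂) = 6.598 / 2 = 3.299 mol
V = nRT/P = 3.299 × 0.0821 × 348 / 1.01 = 93.32 L

93.3 L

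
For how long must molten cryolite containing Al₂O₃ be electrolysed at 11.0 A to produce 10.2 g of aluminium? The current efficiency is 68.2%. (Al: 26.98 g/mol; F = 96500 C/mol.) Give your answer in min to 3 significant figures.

n(Al) = 10.2 / 26.98 = 0.3781 mol
Al³⁺ + 3e⁻ → Al, so n(e⁻) = 3 × 0.3781 = 1.134 mol
Q = 1.134 × 96500 / 0.682 = 1.605×10^5 C
t = Q / I = 1.605×10^5 / 11.0 = 14590 s = 243 min

243 min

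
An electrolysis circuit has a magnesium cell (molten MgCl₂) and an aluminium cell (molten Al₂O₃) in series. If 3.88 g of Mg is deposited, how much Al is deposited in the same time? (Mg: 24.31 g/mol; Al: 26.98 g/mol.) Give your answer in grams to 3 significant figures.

2.87 g

n(Mg) = 3.88 / 24.31 = 0.1596 mol
Mg²⁺ + 2e⁻ → Mg, so n(e⁻) = 2 × 0.1596 = 0.3192 mol
Since the cells are in series, n(e⁻) in the Al cell is also 0.3192 mol.
Al³⁺ + 3e⁻ → Al, so n(Al) = 0.3192 / 3 = 0.1064 mol
m(Al) = 0.1064 × 26.98 = 2.87 g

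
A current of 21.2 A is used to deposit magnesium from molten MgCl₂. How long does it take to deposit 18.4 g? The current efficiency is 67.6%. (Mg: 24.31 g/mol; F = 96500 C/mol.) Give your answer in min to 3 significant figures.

n(Mg) = 18.4 / 24.31 = 0.7569 mol
Mg²⁺ + 2e⁻ → Mg, so n(e⁻) = 2 × 0.7569 = 1.514 mol
Q = 1.514 × 96500 / 0.676 = 2.161×10^5 C
t = Q / I = 2.161×10^5 / 21.2 = 10190 s = 170 min

170 min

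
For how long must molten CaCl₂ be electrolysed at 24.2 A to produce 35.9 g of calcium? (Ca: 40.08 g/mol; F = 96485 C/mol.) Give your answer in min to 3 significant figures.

n(Ca) = 35.9 / 40.08 = 0.8957 mol
Ca²⁺ + 2e⁻ → Ca, so n(e⁻) = 2 × 0.8957 = 1.791 mol
Q = 1.791 × 96485 = 1.728×10^5 C
t = Q / I = 1.728×10^5 / 24.2 = 7140 s = 119 min

119 min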